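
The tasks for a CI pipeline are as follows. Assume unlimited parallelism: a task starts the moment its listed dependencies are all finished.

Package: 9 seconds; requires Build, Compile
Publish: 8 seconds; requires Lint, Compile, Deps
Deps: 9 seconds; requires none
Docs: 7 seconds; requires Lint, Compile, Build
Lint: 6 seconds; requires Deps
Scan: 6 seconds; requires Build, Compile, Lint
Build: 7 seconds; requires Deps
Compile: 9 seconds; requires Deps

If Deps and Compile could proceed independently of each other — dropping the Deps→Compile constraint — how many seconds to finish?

25

Original critical path: Deps→Compile→Package = 9+9+9 = 27 ⇒ 27 seconds.
Without Deps→Compile, Compile's earliest start moves from 9 to 0.
After: Deps→Build→Package = 9+7+9 = 25 → 25 seconds.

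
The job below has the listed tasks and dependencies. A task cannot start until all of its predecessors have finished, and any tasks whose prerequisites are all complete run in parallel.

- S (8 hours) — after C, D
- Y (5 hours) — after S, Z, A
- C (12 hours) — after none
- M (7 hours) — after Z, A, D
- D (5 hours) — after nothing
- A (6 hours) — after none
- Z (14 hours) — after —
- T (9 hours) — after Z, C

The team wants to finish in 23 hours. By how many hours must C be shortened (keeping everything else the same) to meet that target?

Current finish: 25 hours; target: 23.
C is on every critical path, so each hour cut from C cuts the finish by one (this holds down to a finish of 23).
Need 25 − 23 = 2 hours off C → C becomes 10 hours, finish becomes 23.

2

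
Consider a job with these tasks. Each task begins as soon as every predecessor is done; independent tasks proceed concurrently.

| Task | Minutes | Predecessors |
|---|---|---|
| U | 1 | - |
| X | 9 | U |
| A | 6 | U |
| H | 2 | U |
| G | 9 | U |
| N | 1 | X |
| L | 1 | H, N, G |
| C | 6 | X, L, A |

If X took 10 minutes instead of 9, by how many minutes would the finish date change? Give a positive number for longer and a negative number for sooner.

As given, the longest chain is U→X→N→L→C = 1+9+1+1+6 = 18, so the finish is 18 minutes.
Since X is critical, the +1 change carries straight to that chain (now 19 minutes).
No other chain overtakes it, so the finish is 19 minutes.
Change in finish: 19 − 18 = +1 minutes.

1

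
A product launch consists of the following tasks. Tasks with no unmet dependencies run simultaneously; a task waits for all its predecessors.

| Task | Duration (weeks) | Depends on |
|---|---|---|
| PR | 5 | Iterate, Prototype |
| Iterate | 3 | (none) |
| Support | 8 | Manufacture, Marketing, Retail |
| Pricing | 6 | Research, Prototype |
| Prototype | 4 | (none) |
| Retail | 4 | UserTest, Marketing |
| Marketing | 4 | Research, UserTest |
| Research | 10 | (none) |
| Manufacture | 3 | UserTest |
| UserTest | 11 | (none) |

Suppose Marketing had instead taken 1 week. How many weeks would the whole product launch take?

Actual critical path: UserTest→Marketing→Retail→Support = 11+4+4+8 = 27 ⇒ 27 weeks.
Since Marketing is critical, the -3 change carries straight to that chain (now 24 weeks).
The critical path is still UserTest→Marketing→Retail→Support; finish is now 24 weeks.

24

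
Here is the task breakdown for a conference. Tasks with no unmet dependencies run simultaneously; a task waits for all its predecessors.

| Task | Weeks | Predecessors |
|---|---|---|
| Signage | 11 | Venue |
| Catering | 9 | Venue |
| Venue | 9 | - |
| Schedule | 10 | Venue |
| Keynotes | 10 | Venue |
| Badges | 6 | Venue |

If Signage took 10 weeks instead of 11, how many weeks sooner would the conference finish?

1

As given, the longest chain is Venue→Signage = 9+11 = 20, so the finish is 20 weeks.
Signage lies on that path, so at 10 weeks the path becomes 19 weeks.
The binding chain switches to Venue→Schedule = 9+10 = 19; finish 19 weeks.
Change in finish: 19 − 20 = -1 weeks.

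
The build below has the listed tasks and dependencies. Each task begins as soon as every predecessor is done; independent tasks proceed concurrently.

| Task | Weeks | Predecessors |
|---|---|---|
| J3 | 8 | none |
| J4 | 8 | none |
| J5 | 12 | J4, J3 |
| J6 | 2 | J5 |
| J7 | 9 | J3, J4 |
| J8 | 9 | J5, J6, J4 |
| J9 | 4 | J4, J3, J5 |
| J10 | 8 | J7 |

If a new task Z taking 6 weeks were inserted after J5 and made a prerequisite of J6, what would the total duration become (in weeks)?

37

Originally the build takes 31 weeks.
With Z inserted, J6 now waits for max(J5, Z).
New critical path: J3→J5→Z→J6→J8 = 8+12+6+2+9 = 37 ⇒ 37 weeks.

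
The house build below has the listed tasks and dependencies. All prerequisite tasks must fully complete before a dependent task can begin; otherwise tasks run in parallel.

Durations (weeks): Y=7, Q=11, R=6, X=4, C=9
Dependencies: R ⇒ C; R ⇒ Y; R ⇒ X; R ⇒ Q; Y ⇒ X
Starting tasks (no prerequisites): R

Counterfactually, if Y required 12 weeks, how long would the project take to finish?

As given, the longest chain is R→Y→X = 6+7+4 = 17, so the finish is 17 weeks.
Since Y is critical, the +5 change carries straight to that chain (now 22 weeks).
No other chain overtakes it, so the finish is 22 weeks.

22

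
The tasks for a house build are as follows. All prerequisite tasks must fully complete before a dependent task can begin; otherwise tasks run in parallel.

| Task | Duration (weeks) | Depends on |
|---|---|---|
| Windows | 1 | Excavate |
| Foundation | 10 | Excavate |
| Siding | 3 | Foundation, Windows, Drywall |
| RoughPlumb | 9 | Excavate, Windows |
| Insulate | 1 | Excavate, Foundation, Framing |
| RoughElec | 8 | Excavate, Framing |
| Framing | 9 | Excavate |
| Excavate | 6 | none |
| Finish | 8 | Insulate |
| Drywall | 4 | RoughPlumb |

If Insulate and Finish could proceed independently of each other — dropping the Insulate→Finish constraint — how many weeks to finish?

23

With the dependency in place, Excavate→Foundation→Insulate→Finish = 6+10+1+8 = 25 sets the finish at 25 weeks.
Without Insulate→Finish, Finish's earliest start moves from 17 to 0.
New critical path: Excavate→Framing→RoughElec = 6+9+8 = 23 ⇒ 23 weeks.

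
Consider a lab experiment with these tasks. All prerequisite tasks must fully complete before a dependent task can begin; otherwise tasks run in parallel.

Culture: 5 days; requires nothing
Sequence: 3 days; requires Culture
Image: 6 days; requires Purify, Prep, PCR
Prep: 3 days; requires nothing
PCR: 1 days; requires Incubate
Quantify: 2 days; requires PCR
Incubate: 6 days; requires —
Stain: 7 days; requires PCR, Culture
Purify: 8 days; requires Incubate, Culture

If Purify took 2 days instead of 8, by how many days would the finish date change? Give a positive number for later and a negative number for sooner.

Critical path before the change: Incubate→Purify→Image = 6+8+6 = 20 giving 20 days.
Since Purify is critical, the -6 change carries straight to that chain (now 14 days).
The binding chain switches to Incubate→PCR→Stain = 6+1+7 = 14; finish 14 days.
Change in finish: 14 − 20 = -6 days.

-6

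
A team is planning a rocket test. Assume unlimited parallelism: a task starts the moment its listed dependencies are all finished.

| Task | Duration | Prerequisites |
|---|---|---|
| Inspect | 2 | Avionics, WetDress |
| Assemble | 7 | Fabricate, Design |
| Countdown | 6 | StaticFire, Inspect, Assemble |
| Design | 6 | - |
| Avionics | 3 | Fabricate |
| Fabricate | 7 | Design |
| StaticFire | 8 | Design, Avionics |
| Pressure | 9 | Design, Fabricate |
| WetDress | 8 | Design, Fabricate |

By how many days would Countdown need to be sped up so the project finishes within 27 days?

3

Current finish: 30 days; target: 27.
Countdown is on every critical path, so each day cut from Countdown cuts the finish by one (this holds down to a finish of 25).
Need 30 − 27 = 3 days off Countdown → Countdown becomes 3 days, finish becomes 27.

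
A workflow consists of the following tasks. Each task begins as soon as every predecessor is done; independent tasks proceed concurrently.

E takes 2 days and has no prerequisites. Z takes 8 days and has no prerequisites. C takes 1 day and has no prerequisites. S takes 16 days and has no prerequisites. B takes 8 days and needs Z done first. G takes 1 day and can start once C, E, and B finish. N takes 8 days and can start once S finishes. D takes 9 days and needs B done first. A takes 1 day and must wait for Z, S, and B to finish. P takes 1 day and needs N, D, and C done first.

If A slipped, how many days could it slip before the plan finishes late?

9

Z→B→D→P = 8+8+9+1 = 26 sets the makespan at 26 days.
A finishes as early as 17 and must finish by 26.
Slack of A = 25 − 16 = 9 days.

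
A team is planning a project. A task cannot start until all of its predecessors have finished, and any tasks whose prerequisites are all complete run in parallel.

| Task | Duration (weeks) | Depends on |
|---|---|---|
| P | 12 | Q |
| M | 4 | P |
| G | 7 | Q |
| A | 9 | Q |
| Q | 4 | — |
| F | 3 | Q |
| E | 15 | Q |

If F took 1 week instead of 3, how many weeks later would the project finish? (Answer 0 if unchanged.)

0

As given, the longest chain is Q→P→M = 4+12+4 = 20, so the finish is 20 weeks.
F has 13 weeks of float (longest path through it is 7).
No other chain overtakes it, so the finish is 20 weeks.
Change in finish: 20 − 20 = +0 weeks.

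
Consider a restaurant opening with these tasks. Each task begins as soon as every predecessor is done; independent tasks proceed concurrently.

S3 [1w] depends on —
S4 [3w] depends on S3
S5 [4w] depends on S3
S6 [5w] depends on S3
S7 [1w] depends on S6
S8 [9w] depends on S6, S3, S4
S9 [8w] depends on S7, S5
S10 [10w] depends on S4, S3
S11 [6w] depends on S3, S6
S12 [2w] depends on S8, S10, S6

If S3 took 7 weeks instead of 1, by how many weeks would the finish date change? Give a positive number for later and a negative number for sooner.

6

The binding path is S3→S6→S8→S12 = 1+5+9+2 = 17; finish at 17 weeks.
S3 is on the critical path; changing it to 7 makes that path 23 weeks.
No other chain overtakes it, so the finish is 23 weeks.
Change in finish: 23 − 17 = +6 weeks.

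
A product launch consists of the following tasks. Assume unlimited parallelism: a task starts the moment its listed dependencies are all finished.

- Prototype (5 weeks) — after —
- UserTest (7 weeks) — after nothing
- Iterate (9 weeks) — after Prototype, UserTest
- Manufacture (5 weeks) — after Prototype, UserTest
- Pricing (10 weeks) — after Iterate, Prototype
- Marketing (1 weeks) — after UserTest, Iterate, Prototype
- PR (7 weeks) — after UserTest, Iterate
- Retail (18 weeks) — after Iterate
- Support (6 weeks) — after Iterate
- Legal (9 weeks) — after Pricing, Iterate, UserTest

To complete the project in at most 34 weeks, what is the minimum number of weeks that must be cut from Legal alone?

Current finish: 35 weeks; target: 34.
Legal is on every critical path, so each week cut from Legal cuts the finish by one (this holds down to a finish of 34).
Need 35 − 34 = 1 week off Legal → Legal becomes 8 weeks, finish becomes 34.

1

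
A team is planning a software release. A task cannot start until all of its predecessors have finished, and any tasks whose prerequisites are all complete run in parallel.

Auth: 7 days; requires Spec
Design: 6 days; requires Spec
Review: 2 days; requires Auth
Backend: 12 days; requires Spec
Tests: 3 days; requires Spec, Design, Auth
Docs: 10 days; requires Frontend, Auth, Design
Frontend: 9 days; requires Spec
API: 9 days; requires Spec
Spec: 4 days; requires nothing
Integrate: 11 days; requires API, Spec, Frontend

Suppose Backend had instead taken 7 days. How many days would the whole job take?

Baseline: Spec→Frontend→Integrate = 4+9+11 = 24 → 24 days.
Backend has 8 days of float (longest path through it is 16).
That remains the longest chain; total 24 days.

24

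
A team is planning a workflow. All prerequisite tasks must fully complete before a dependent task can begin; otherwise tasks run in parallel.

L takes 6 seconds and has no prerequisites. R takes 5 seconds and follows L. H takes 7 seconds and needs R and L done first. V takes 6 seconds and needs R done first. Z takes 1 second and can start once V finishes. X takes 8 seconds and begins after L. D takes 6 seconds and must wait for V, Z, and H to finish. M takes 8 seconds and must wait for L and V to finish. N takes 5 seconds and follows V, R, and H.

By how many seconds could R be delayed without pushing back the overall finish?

0

Critical path: L→R→V→M = 6+5+6+8 = 25, so the finish is 25 seconds.
The longest chain containing R totals 25 seconds.
Float = 25 − 25 = 0.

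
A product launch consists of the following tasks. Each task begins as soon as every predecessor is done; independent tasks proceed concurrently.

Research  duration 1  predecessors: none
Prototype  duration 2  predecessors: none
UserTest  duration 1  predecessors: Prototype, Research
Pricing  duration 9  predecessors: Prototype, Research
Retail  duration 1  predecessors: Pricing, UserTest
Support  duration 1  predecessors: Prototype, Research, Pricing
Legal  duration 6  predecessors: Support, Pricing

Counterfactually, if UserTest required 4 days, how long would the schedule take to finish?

Baseline: Prototype→Pricing→Support→Legal = 2+9+1+6 = 18 → 18 days.
UserTest has 14 days of float (longest path through it is 4).
The critical path is still Prototype→Pricing→Support→Legal; finish is now 18 days.

18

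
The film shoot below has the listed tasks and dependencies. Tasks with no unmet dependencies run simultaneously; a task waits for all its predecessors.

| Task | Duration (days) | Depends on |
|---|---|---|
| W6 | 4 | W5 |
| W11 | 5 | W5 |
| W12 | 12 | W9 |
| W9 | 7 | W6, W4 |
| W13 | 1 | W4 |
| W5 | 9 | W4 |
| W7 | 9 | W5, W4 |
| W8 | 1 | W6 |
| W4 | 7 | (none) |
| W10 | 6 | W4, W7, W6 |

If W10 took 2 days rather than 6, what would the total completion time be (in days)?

39

Critical path before the change: W4→W5→W6→W9→W12 = 7+9+4+7+12 = 39 giving 39 days.
W10 has 8 days of float (longest path through it is 31).
No other chain overtakes it, so the finish is 39 days.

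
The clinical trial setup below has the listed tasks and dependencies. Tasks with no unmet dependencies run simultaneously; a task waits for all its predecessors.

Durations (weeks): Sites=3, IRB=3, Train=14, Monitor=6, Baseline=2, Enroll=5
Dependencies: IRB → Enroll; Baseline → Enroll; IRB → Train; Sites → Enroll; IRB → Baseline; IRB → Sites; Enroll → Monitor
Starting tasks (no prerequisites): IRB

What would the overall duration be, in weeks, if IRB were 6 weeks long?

20

Critical path before the change: IRB→Sites→Enroll→Monitor = 3+3+5+6 = 17 giving 17 weeks.
IRB is on the critical path; changing it to 6 makes that path 20 weeks.
That remains the longest chain; total 20 weeks.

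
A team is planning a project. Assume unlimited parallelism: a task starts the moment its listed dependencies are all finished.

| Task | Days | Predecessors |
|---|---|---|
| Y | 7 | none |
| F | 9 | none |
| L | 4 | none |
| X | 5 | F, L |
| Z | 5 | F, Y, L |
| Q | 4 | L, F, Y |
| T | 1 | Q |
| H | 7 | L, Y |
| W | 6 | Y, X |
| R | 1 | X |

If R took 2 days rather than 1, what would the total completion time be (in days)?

As given, the longest chain is F→X→W = 9+5+6 = 20, so the finish is 20 days.
R has 5 days of float (longest path through it is 15).
That remains the longest chain; total 20 days.

20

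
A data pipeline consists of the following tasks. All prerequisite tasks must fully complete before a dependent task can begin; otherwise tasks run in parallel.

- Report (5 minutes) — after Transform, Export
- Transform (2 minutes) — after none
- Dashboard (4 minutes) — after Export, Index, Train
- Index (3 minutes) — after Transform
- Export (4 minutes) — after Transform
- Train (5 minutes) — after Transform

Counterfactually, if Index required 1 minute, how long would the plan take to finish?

11

Actual critical path: Transform→Train→Dashboard = 2+5+4 = 11 ⇒ 11 minutes.
Index is off the critical path — its longest chain is 9 minutes, giving 2 of slack.
No other chain overtakes it, so the finish is 11 minutes.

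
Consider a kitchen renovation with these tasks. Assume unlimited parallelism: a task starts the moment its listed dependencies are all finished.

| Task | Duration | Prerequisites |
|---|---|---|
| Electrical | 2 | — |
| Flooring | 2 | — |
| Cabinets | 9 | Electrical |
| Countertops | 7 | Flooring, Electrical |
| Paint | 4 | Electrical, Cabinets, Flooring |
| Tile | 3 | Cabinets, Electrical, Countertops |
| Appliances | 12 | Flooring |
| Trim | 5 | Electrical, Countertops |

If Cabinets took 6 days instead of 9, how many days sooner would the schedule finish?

Critical path before the change: Electrical→Cabinets→Paint = 2+9+4 = 15 giving 15 days.
Cabinets is on the critical path; changing it to 6 makes that path 12 days.
The binding chain switches to Electrical→Countertops→Trim = 2+7+5 = 14; finish 14 days.
Change in finish: 14 − 15 = -1 days.

1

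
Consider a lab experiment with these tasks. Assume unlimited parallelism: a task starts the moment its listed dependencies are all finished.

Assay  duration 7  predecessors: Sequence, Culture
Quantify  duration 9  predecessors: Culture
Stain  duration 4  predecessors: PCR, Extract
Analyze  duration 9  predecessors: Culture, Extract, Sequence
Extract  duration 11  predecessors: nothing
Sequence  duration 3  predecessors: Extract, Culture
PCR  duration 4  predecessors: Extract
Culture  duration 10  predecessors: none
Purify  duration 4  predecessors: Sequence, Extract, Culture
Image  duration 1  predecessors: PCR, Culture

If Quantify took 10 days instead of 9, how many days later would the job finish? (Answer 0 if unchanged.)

As given, the longest chain is Extract→Sequence→Analyze = 11+3+9 = 23, so the finish is 23 days.
Quantify has 4 days of float (longest path through it is 19).
The critical path is still Extract→Sequence→Analyze; finish is now 23 days.
Change in finish: 23 − 23 = +0 days.

0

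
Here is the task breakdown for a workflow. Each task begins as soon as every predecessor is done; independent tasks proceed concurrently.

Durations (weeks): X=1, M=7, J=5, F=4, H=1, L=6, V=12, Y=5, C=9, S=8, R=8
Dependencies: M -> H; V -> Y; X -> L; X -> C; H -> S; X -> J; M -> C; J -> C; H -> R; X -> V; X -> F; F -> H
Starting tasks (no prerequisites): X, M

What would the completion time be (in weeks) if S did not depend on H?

Before: longest chain X→V→Y = 1+12+5 = 18, finish 18.
Without H→S, S's earliest start moves from 8 to 0.
New critical path: X→V→Y = 1+12+5 = 18 ⇒ 18 weeks.

18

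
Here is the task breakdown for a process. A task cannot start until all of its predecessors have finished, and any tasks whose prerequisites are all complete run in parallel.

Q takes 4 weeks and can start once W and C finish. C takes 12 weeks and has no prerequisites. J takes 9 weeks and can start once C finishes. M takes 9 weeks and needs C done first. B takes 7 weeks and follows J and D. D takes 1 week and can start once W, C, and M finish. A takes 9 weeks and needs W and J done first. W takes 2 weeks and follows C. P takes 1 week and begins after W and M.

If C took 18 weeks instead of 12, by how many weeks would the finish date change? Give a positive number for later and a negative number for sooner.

Critical path before the change: C→J→A = 12+9+9 = 30 giving 30 weeks.
Since C is critical, the +6 change carries straight to that chain (now 36 weeks).
That remains the longest chain; total 36 weeks.
Change in finish: 36 − 30 = +6 weeks.

6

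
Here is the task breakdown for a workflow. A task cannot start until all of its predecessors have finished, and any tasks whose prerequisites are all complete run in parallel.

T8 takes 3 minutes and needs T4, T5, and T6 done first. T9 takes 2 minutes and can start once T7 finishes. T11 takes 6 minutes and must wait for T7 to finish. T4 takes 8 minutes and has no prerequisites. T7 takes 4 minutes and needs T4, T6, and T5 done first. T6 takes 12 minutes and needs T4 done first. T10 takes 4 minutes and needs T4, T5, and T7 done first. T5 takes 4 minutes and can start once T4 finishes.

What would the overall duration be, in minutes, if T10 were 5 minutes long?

30

Actual critical path: T4→T6→T7→T11 = 8+12+4+6 = 30 ⇒ 30 minutes.
T10 has 2 minutes of float (longest path through it is 28).
The critical path is still T4→T6→T7→T11; finish is now 30 minutes.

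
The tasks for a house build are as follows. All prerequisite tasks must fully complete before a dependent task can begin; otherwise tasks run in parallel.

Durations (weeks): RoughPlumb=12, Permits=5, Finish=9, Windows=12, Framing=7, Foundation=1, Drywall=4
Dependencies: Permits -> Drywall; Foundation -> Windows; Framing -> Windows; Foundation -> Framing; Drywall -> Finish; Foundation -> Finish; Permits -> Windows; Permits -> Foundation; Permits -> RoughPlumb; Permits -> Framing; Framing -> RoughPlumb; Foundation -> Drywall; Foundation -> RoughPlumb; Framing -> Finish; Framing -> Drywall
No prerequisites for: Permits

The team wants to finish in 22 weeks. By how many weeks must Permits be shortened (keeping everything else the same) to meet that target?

Current finish: 26 weeks; target: 22.
Permits is on every critical path, so each week cut from Permits cuts the finish by one (this holds down to a finish of 22).
Need 26 − 22 = 4 weeks off Permits → Permits becomes 1 week, finish becomes 22.

4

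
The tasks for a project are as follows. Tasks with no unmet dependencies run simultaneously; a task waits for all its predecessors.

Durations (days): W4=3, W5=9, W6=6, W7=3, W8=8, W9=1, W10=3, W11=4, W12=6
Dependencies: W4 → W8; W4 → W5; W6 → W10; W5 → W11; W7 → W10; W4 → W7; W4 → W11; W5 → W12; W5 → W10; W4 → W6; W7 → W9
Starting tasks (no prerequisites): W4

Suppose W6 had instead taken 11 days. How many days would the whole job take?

The binding path is W4→W5→W12 = 3+9+6 = 18; finish at 18 days.
The longest path through W6 is only 12 days, so W6 has float 6.
No other chain overtakes it, so the finish is 18 days.

18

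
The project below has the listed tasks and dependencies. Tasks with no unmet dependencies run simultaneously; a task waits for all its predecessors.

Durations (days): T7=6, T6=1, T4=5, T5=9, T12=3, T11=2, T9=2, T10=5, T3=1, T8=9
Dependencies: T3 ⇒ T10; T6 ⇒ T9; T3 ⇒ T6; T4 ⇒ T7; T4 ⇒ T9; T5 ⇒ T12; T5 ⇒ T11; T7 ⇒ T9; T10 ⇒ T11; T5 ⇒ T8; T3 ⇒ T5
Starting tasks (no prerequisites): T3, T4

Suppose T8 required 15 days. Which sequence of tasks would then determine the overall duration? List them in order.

As given, the longest chain is T3→T5→T8 = 1+9+9 = 19, so the finish is 19 days.
T8 lies on that path, so at 15 days the path becomes 25 days.
That remains the longest chain; total 25 days.

T3, T5, T8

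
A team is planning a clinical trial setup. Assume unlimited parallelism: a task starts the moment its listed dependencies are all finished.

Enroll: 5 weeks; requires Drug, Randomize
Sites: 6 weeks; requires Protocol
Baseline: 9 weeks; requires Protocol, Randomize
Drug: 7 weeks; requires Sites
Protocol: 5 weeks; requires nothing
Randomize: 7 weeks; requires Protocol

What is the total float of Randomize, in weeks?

2

The longest chain is Protocol→Sites→Drug→Enroll = 5+6+7+5 = 23; overall finish 23 weeks.
Randomize finishes as early as 12 and must finish by 14.
Slack of Randomize = 7 − 5 = 2 weeks.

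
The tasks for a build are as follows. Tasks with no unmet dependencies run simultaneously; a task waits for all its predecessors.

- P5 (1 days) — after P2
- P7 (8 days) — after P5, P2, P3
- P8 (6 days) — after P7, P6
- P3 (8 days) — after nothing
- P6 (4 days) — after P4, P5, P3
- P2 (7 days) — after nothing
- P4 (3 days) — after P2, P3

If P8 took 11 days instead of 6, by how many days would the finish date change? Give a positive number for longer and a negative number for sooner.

Critical path before the change: P2→P5→P7→P8 = 7+1+8+6 = 22 giving 22 days.
P8 is on the critical path; changing it to 11 makes that path 27 days.
The critical path is still P2→P5→P7→P8; finish is now 27 days.
Change in finish: 27 − 22 = +5 days.

5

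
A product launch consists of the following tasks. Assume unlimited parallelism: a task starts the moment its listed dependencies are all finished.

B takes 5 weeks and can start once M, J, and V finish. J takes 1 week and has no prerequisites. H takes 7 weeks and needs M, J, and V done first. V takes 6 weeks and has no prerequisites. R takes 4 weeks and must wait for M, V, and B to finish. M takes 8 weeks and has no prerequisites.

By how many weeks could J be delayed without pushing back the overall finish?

M→B→R = 8+5+4 = 17 sets the makespan at 17 weeks.
J finishes as early as 1 and must finish by 8.
So J can slip 8 − 1 = 7 weeks.

7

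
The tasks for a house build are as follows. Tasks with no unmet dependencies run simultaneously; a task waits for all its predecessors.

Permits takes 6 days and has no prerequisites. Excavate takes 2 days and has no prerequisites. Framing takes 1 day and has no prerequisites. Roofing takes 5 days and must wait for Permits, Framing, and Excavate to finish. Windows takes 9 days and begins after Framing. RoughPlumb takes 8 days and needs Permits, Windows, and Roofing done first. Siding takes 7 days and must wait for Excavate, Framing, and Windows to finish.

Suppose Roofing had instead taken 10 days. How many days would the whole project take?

Actual critical path: Permits→Roofing→RoughPlumb = 6+5+8 = 19 ⇒ 19 days.
Roofing is on the critical path; changing it to 10 makes that path 24 days.
That remains the longest chain; total 24 days.

24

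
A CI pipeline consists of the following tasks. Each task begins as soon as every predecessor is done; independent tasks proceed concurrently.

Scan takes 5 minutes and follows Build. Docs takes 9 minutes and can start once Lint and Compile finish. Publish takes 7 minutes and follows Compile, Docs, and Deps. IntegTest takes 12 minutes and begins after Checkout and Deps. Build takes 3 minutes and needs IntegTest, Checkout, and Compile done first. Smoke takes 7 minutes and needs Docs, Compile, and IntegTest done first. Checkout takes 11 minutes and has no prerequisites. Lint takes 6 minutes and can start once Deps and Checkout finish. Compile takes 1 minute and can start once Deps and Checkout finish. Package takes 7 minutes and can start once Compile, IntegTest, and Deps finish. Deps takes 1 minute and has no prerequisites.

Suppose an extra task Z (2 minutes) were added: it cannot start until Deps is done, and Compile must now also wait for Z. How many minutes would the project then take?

33

Originally the project takes 33 minutes.
With Z inserted, Compile now waits for max(Deps, Checkout, Z).
New critical path: Checkout→Lint→Docs→Publish = 11+6+9+7 = 33 ⇒ 33 minutes.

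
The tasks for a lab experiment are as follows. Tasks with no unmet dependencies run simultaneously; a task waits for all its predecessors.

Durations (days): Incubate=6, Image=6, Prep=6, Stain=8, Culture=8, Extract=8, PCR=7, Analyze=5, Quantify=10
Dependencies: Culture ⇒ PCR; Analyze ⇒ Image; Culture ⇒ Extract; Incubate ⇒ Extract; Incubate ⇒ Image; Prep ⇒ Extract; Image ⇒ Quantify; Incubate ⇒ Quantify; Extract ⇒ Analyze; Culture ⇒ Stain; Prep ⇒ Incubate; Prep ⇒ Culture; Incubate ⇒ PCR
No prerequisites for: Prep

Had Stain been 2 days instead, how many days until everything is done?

43

Actual critical path: Prep→Culture→Extract→Analyze→Image→Quantify = 6+8+8+5+6+10 = 43 ⇒ 43 days.
Stain has 21 days of float (longest path through it is 22).
No other chain overtakes it, so the finish is 43 days.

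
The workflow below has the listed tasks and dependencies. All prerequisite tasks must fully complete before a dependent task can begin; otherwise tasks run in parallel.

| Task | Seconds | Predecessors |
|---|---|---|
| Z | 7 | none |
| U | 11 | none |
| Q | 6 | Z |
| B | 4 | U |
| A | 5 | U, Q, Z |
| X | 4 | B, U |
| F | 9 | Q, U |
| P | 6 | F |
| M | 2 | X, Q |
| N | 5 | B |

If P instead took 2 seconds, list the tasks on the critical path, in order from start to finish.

Z, Q, F, P

Actual critical path: Z→Q→F→P = 7+6+9+6 = 28 ⇒ 28 seconds.
P lies on that path, so at 2 seconds the path becomes 24 seconds.
That remains the longest chain; total 24 seconds.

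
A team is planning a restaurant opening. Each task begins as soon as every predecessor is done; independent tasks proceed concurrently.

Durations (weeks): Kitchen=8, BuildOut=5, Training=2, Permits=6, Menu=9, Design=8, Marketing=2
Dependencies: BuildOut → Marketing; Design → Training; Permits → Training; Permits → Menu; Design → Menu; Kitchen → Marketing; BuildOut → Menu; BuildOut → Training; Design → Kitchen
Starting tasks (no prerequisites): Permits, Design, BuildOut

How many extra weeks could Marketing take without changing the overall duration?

Design→Kitchen→Marketing = 8+8+2 = 18 sets the makespan at 18 weeks.
The longest chain containing Marketing totals 18 weeks.
Float = 18 − 18 = 0.

0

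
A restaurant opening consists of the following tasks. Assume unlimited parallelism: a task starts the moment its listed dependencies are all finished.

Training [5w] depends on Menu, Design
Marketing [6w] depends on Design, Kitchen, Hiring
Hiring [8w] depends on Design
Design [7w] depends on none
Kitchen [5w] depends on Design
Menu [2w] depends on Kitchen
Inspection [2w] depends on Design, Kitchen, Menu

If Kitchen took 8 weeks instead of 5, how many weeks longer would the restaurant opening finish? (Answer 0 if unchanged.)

1

As given, the longest chain is Design→Hiring→Marketing = 7+8+6 = 21, so the finish is 21 weeks.
Kitchen is off the critical path — its longest chain is 19 weeks, giving 2 of slack.
The binding chain switches to Design→Kitchen→Menu→Training = 7+8+2+5 = 22; finish 22 weeks.
Change in finish: 22 − 21 = +1 weeks.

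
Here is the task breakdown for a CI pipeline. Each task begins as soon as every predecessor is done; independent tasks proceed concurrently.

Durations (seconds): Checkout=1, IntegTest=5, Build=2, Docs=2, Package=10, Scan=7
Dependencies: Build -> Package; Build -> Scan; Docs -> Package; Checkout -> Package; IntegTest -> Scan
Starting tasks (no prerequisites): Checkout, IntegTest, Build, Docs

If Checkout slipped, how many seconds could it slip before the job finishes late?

Critical path: IntegTest→Scan = 5+7 = 12, so the finish is 12 seconds.
The longest chain containing Checkout totals 11 seconds.
Float = 12 − 11 = 1.

1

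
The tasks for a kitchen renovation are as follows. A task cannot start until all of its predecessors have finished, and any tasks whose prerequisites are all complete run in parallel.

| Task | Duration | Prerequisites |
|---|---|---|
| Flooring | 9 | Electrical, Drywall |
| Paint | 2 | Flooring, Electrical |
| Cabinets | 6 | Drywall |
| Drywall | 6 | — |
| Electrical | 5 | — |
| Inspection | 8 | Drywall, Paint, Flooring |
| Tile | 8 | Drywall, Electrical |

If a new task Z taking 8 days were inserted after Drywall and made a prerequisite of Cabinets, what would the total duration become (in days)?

Originally the schedule takes 25 days.
With Z inserted, Cabinets now waits for max(Drywall, Z).
New critical path: Drywall→Flooring→Paint→Inspection = 6+9+2+8 = 25 ⇒ 25 days.

25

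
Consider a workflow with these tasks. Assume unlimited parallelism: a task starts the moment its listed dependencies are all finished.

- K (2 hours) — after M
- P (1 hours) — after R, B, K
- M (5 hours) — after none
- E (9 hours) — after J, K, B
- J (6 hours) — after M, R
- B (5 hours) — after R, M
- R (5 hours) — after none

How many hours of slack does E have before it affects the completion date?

R→J→E = 5+6+9 = 20 sets the makespan at 20 hours.
The longest chain containing E totals 20 hours.
So E can slip 20 − 20 = 0 hours.

0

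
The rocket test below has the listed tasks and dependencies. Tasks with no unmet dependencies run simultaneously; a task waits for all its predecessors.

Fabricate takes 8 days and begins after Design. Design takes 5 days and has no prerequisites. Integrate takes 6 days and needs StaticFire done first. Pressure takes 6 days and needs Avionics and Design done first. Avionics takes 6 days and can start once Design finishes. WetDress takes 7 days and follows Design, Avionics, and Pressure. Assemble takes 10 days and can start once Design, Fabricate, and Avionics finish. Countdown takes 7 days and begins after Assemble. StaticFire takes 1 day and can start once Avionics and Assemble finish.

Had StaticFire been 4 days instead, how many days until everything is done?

Actual critical path: Design→Fabricate→Assemble→StaticFire→Integrate = 5+8+10+1+6 = 30 ⇒ 30 days.
Since StaticFire is critical, the +3 change carries straight to that chain (now 33 days).
That remains the longest chain; total 33 days.

33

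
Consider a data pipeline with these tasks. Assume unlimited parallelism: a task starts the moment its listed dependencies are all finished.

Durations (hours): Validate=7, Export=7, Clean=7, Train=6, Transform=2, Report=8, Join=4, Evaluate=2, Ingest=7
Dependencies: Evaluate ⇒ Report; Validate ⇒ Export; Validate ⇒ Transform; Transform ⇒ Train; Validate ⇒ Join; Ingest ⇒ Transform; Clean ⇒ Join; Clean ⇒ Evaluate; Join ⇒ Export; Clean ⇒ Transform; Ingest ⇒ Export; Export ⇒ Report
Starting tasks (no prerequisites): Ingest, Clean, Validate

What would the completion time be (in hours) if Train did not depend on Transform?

26

Before: longest chain Clean→Join→Export→Report = 7+4+7+8 = 26, finish 26.
Without Transform→Train, Train's earliest start moves from 9 to 0.
After: Clean→Join→Export→Report = 7+4+7+8 = 26 → 26 hours.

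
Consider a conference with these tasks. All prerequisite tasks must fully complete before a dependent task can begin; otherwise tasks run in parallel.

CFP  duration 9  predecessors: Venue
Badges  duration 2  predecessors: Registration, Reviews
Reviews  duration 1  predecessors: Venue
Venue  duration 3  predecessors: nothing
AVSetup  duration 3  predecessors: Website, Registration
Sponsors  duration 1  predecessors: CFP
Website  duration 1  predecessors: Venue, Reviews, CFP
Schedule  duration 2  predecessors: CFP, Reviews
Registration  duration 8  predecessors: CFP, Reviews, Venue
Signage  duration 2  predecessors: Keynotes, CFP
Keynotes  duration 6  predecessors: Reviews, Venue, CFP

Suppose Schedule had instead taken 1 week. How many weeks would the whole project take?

Critical path before the change: Venue→CFP→Registration→AVSetup = 3+9+8+3 = 23 giving 23 weeks.
Schedule is off the critical path — its longest chain is 14 weeks, giving 9 of slack.
That remains the longest chain; total 23 weeks.

23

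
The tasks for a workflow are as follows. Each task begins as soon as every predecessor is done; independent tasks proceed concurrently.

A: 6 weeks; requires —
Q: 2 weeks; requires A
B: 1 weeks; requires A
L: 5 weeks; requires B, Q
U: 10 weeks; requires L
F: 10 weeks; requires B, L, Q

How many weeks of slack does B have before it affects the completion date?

1

Critical path: A→Q→L→U = 6+2+5+10 = 23, so the finish is 23 weeks.
B finishes as early as 7 and must finish by 8.
So B can slip 8 − 7 = 1 week.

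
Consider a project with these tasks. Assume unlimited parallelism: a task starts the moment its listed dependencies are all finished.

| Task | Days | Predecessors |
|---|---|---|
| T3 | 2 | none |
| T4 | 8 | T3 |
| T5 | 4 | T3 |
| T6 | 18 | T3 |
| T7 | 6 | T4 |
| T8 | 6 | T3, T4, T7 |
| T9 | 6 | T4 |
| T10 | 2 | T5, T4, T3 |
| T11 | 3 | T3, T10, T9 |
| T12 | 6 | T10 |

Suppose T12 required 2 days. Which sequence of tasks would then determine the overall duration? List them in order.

T3, T4, T7, T8

Baseline: T3→T4→T7→T8 = 2+8+6+6 = 22 → 22 days.
T12 is off the critical path — its longest chain is 18 days, giving 4 of slack.
No other chain overtakes it, so the finish is 22 days.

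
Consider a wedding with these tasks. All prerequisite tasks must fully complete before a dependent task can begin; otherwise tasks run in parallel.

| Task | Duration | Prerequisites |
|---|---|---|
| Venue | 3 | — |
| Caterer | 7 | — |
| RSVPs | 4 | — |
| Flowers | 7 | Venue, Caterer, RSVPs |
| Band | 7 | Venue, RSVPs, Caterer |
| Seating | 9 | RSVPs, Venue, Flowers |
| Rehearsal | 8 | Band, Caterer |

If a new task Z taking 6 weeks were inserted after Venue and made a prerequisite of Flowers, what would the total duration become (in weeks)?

25

Originally the job takes 23 weeks.
With Z inserted, Flowers now waits for max(Venue, Caterer, RSVPs, Z).
New critical path: Venue→Z→Flowers→Seating = 3+6+7+9 = 25 ⇒ 25 weeks.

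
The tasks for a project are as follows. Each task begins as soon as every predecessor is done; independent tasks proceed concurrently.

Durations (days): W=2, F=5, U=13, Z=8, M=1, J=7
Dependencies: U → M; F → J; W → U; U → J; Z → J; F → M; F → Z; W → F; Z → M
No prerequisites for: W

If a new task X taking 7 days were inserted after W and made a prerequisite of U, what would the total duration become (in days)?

29

Originally the schedule takes 22 days.
With X inserted, U now waits for max(W, X).
New critical path: W→X→U→J = 2+7+13+7 = 29 ⇒ 29 days.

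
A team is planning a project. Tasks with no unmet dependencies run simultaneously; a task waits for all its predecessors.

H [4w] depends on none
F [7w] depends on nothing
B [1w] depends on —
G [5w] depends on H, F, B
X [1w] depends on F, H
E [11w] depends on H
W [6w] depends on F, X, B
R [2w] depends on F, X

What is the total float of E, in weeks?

H→E = 4+11 = 15 sets the makespan at 15 weeks.
E finishes as early as 15 and must finish by 15.
So E can slip 15 − 15 = 0 weeks.

0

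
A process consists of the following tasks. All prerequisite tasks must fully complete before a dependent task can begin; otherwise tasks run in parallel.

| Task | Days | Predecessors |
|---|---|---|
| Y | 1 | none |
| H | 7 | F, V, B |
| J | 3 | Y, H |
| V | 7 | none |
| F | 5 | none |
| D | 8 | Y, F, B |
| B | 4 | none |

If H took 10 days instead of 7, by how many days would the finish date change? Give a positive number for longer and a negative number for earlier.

Actual critical path: V→H→J = 7+7+3 = 17 ⇒ 17 days.
H lies on that path, so at 10 days the path becomes 20 days.
No other chain overtakes it, so the finish is 20 days.
Change in finish: 20 − 17 = +3 days.

3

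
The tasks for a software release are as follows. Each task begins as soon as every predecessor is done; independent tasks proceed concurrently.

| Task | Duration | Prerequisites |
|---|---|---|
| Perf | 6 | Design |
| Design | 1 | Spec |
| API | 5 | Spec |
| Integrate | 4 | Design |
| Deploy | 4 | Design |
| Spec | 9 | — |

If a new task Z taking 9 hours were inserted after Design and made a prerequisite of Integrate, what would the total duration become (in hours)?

23

Originally the job takes 16 hours.
With Z inserted, Integrate now waits for max(Design, Z).
New critical path: Spec→Design→Z→Integrate = 9+1+9+4 = 23 ⇒ 23 hours.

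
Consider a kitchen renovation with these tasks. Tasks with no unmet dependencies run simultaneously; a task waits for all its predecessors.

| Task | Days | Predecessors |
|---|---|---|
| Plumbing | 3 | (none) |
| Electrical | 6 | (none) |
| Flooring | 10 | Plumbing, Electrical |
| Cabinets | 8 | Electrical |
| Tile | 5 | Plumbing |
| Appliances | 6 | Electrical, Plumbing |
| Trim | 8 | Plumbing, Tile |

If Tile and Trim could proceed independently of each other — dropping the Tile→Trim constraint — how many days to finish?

With the dependency in place, Plumbing→Tile→Trim = 3+5+8 = 16 sets the finish at 16 days.
Without Tile→Trim, Trim's earliest start moves from 8 to 3.
After: Electrical→Flooring = 6+10 = 16 → 16 days.

16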